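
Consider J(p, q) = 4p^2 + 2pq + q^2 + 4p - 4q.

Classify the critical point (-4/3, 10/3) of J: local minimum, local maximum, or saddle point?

local minimum

The Hessian of J is constant: H = [[8, 2], [2, 2]].
det(H) = 8·2 − 2² = 12.
det(H) > 0 and tr(H) = 10 > 0, so H is positive definite and the point is a local minimum.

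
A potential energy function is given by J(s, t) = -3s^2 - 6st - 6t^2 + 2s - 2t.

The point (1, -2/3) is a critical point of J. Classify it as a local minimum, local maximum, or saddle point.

The Hessian of J is constant: H = [[-6, -6], [-6, -12]].
det(H) = (-6)·(-12) − (-6)² = 36.
det(H) > 0 and tr(H) = -18 < 0, so H is negative definite and the point is a local maximum.

local maximum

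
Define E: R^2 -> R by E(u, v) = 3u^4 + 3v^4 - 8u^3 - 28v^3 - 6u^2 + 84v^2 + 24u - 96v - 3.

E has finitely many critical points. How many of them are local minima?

E separates as a function of u plus a function of v, so ∇E=0 decouples.
∂E/∂u = 12(u - 2)(u - 1)(u + 1) = 0 at u ∈ {-1, 1, 2}; ∂E/∂v = 12(v - 4)(v - 2)(v - 1) = 0 at v ∈ {1, 2, 4}.
The Hessian is diagonal: diag(E_uu, E_vv). Second derivatives: E_uu(-1)=72, E_uu(1)=-24, E_uu(2)=36; E_vv(1)=36, E_vv(2)=-24, E_vv(4)=72.
Local minima occur where both diagonal entries positive: (-1, 1), (-1, 4), (2, 1), (2, 4). Count: 4.

4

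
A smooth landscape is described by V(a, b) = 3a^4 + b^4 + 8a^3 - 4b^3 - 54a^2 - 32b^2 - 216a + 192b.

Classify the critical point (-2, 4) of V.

saddle point

The mixed partial ∂²V/∂a∂b is 0, so the Hessian at any point is diag(V_aa, V_bb) = diag(12(3a^2 + 4a - 9), 4(3b^2 - 6b - 16)).
At (-2, 4): H = diag(-60, 32).
The eigenvalues have opposite signs, so H is indefinite: a saddle point.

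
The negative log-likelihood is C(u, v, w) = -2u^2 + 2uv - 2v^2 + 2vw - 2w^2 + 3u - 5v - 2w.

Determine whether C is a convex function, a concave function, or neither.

concave

C is quadratic, so its Hessian is the constant matrix H = [[-4, 2, 0], [2, -4, 2], [0, 2, -4]].
Leading principal minors: -4, 12, -32.
Signs alternate −, +, − ⇒ H ≺ 0 ⇒ concave.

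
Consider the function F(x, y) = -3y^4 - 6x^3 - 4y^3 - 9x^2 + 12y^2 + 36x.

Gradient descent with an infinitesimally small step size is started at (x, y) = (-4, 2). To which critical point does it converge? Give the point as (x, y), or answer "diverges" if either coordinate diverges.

diverges

F is separable, so gradient descent decouples: x follows -∂F/∂x, y follows -∂F/∂y.
∂F/∂x = -18(x - 1)(x + 2); at x=-4 this is -180, so x increases.
∂F/∂y = -12y(y - 1)(y + 2); at y=2 this is -96, so y increases.
The y-coordinate has no critical point in that direction and runs off to infinity.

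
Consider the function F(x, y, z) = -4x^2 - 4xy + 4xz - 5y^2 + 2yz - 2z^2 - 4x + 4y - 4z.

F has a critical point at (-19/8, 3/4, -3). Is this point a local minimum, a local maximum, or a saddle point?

The Hessian is constant: H = [[-8, -4, 4], [-4, -10, 2], [4, 2, -4]].
Leading principal minors: Δ₁ = -8, Δ₂ = 64, Δ₃ = -128.
The minors alternate sign starting negative (−, +, −), so H is negative definite: a local maximum.

local maximum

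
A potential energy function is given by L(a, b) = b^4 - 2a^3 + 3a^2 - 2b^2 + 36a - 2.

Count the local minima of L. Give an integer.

2

L separates as a function of a plus a function of b, so ∇L=0 decouples.
∂L/∂a = -6(a - 3)(a + 2) = 0 at a ∈ {-2, 3}; ∂L/∂b = 4b(b - 1)(b + 1) = 0 at b ∈ {-1, 0, 1}.
The Hessian is diagonal: diag(L_aa, L_bb). Second derivatives: L_aa(-2)=30, L_aa(3)=-30; L_bb(-1)=8, L_bb(0)=-4, L_bb(1)=8.
Local minima occur where both diagonal entries positive: (-2, -1), (-2, 1). Count: 2.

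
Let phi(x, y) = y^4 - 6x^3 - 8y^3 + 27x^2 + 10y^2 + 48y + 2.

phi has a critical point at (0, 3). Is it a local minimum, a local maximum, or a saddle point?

The mixed partial ∂²phi/∂x∂y is 0, so the Hessian at any point is diag(phi_xx, phi_yy) = diag(18(-2x + 3), 4(3y^2 - 12y + 5)).
At (0, 3): H = diag(54, -16).
The eigenvalues have opposite signs, so H is indefinite: a saddle point.

saddle point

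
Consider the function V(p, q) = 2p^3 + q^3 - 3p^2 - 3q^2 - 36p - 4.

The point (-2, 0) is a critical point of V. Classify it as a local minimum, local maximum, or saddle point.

The mixed partial ∂²V/∂p∂q is 0, so the Hessian at any point is diag(V_pp, V_qq) = diag(6(2p - 1), 6(q - 1)).
At (-2, 0): H = diag(-30, -6).
Both eigenvalues are negative, so H is negative definite: a local maximum.

local maximum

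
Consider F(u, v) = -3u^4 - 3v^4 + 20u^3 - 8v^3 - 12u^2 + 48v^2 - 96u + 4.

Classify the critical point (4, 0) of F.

The mixed partial ∂²F/∂u∂v is 0, so the Hessian at any point is diag(F_uu, F_vv) = diag(12(-3u^2 + 10u - 2), 12(-3v^2 - 4v + 8)).
At (4, 0): H = diag(-120, 96).
The eigenvalues have opposite signs, so H is indefinite: a saddle point.

saddle point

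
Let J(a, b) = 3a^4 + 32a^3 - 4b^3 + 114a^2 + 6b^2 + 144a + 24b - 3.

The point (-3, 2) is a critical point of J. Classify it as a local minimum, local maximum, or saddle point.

local maximum

The mixed partial ∂²J/∂a∂b is 0, so the Hessian at any point is diag(J_aa, J_bb) = diag(12(3a^2 + 16a + 19), 12(-2b + 1)).
At (-3, 2): H = diag(-24, -36).
Both eigenvalues are negative, so H is negative definite: a local maximum.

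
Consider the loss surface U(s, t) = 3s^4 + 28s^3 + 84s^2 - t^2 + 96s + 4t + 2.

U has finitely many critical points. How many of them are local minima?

0

U separates as a function of s plus a function of t, so ∇U=0 decouples.
∂U/∂s = 12(s + 1)(s + 2)(s + 4) = 0 at s ∈ {-4, -2, -1}; ∂U/∂t = -2(t - 2) = 0 at t ∈ {2}.
The Hessian is diagonal: diag(U_ss, U_tt). Second derivatives: U_ss(-4)=72, U_ss(-2)=-24, U_ss(-1)=36; U_tt(2)=-2.
Local minima occur where both diagonal entries positive: none. Count: 0.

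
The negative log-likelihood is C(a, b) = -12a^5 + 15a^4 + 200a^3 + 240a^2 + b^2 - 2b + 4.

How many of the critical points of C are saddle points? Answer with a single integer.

2

C separates as a function of a plus a function of b, so ∇C=0 decouples.
∂C/∂a = -60a(a - 4)(a + 1)(a + 2) = 0 at a ∈ {-2, -1, 0, 4}; ∂C/∂b = 2(b - 1) = 0 at b ∈ {1}.
The Hessian is diagonal: diag(C_aa, C_bb). Second derivatives: C_aa(-2)=720, C_aa(-1)=-300, C_aa(0)=480, C_aa(4)=-7200; C_bb(1)=2.
Saddle points occur where the two diagonal entries have opposite signs: (-1, 1), (4, 1). Count: 2.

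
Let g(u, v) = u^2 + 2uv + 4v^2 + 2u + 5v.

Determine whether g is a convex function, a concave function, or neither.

convex

g is quadratic, so its Hessian is the constant matrix H = [[2, 2], [2, 8]].
det(H) = 12, tr(H) = 10.
det(H) > 0 and tr(H) > 0, so H is positive definite everywhere: convex.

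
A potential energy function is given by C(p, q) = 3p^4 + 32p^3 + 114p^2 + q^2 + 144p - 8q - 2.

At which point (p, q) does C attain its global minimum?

(-1, 4)

C(p,q) separates as A(p) + B(q) − 2, so its minimum is min A + min B − 2.
A'(p) = 12(p + 1)(p + 3)(p + 4) vanishes at p ∈ {-4, -3, -1}; B'(q) = 2q - 8 vanishes at q ∈ {4}.
Local minima of A (where A''>0): A(-4)=-32, A(-1)=-59. Local minima of B: B(4)=-16.
So the global minimum of C is A(-1) + B(4) − 2 = -59 − 16 − 2 = -77, attained at (-1, 4).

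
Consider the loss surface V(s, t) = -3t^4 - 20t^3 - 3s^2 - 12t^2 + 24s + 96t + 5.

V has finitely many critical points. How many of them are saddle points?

V separates as a function of s plus a function of t, so ∇V=0 decouples.
∂V/∂s = -6(s - 4) = 0 at s ∈ {4}; ∂V/∂t = -12(t - 1)(t + 2)(t + 4) = 0 at t ∈ {-4, -2, 1}.
The Hessian is diagonal: diag(V_ss, V_tt). Second derivatives: V_ss(4)=-6; V_tt(-4)=-120, V_tt(-2)=72, V_tt(1)=-180.
Saddle points occur where the two diagonal entries have opposite signs: (4, -2). Count: 1.

1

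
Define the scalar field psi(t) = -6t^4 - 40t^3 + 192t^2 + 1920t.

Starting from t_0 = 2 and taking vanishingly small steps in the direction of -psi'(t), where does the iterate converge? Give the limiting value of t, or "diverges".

psi'(t) = -24(t - 4)(t + 4)(t + 5), so psi'(2) = 2016.
Gradient descent moves in the -psi' direction, i.e. t is decreasing.
The nearest critical point in that direction is t = -4, where psi'' = 192 > 0 (a local minimum). The iterate converges there.

-4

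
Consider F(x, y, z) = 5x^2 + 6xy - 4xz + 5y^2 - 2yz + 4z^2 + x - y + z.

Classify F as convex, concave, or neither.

convex

F is quadratic, so its Hessian is the constant matrix H = [[10, 6, -4], [6, 10, -2], [-4, -2, 8]].
Leading principal minors: 10, 64, 408.
All positive ⇒ H ≻ 0 ⇒ convex.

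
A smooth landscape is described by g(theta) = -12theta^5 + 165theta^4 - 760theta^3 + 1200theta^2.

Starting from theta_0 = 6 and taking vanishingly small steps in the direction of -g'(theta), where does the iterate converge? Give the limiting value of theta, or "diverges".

g'(theta) = -60theta(theta - 5)(theta - 4)(theta - 2), so g'(6) = -2880.
Gradient descent moves in the -g' direction, i.e. theta is increasing.
There is no critical point above theta=6, and g' keeps the same sign, so the iterate runs off to +∞.

diverges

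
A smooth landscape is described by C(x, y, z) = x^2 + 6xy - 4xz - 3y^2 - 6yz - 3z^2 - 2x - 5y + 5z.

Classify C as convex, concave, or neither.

neither

C is quadratic, so its Hessian is the constant matrix H = [[2, 6, -4], [6, -6, -6], [-4, -6, -6]].
Leading principal minors: 2, -48, 600.
Neither pattern holds ⇒ H is indefinite ⇒ neither convex nor concave.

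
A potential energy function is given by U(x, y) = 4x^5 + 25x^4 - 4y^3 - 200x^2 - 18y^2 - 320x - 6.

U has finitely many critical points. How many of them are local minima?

2

U separates as a function of x plus a function of y, so ∇U=0 decouples.
∂U/∂x = 20(x - 2)(x + 1)(x + 2)(x + 4) = 0 at x ∈ {-4, -2, -1, 2}; ∂U/∂y = -12y(y + 3) = 0 at y ∈ {-3, 0}.
The Hessian is diagonal: diag(U_xx, U_yy). Second derivatives: U_xx(-4)=-720, U_xx(-2)=160, U_xx(-1)=-180, U_xx(2)=1440; U_yy(-3)=36, U_yy(0)=-36.
Local minima occur where both diagonal entries positive: (-2, -3), (2, -3). Count: 2.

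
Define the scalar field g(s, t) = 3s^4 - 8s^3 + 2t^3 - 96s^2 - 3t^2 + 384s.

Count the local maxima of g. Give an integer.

g separates as a function of s plus a function of t, so ∇g=0 decouples.
∂g/∂s = 12(s - 4)(s - 2)(s + 4) = 0 at s ∈ {-4, 2, 4}; ∂g/∂t = 6t(t - 1) = 0 at t ∈ {0, 1}.
The Hessian is diagonal: diag(g_ss, g_tt). Second derivatives: g_ss(-4)=576, g_ss(2)=-144, g_ss(4)=192; g_tt(0)=-6, g_tt(1)=6.
Local maxima occur where both diagonal entries negative: (2, 0). Count: 1.

1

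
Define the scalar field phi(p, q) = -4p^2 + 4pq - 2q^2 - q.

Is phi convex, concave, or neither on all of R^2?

concave

phi is quadratic, so its Hessian is the constant matrix H = [[-8, 4], [4, -4]].
det(H) = 16, tr(H) = -12.
det(H) > 0 and tr(H) < 0, so H is negative definite everywhere: concave.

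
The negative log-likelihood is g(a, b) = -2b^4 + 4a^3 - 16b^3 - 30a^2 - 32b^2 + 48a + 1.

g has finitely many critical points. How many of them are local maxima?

2

g separates as a function of a plus a function of b, so ∇g=0 decouples.
∂g/∂a = 12(a - 4)(a - 1) = 0 at a ∈ {1, 4}; ∂g/∂b = -8b(b + 2)(b + 4) = 0 at b ∈ {-4, -2, 0}.
The Hessian is diagonal: diag(g_aa, g_bb). Second derivatives: g_aa(1)=-36, g_aa(4)=36; g_bb(-4)=-64, g_bb(-2)=32, g_bb(0)=-64.
Local maxima occur where both diagonal entries negative: (1, -4), (1, 0). Count: 2.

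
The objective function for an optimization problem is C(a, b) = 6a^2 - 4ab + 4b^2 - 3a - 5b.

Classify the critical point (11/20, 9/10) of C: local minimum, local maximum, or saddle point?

local minimum

The Hessian of C is constant: H = [[12, -4], [-4, 8]].
det(H) = 12·8 − (-4)² = 80.
det(H) > 0 and tr(H) = 20 > 0, so H is positive definite and the point is a local minimum.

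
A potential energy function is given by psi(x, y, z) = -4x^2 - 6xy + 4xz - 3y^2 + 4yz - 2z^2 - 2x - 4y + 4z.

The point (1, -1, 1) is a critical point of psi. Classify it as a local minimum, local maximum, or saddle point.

The Hessian is constant: H = [[-8, -6, 4], [-6, -6, 4], [4, 4, -4]].
Leading principal minors: Δ₁ = -8, Δ₂ = 12, Δ₃ = -16.
The minors alternate sign starting negative (−, +, −), so H is negative definite: a local maximum.

local maximum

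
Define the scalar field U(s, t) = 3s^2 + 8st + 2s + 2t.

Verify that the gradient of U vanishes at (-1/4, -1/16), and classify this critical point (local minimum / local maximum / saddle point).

∇U = (6s + 8t + 2, 8s + 2); substituting (-1/4, -1/16) gives ∇U = (0, 0), so (-1/4, -1/16) is indeed a critical point.
The Hessian of U is constant: H = [[6, 8], [8, 0]].
det(H) = 6·0 − 8² = -64.
Since det(H) < 0, H is indefinite and the critical point is a saddle point.

saddle point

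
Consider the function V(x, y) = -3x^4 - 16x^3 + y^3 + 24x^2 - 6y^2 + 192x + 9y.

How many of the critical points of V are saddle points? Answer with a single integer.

3

V separates as a function of x plus a function of y, so ∇V=0 decouples.
∂V/∂x = -12(x - 2)(x + 2)(x + 4) = 0 at x ∈ {-4, -2, 2}; ∂V/∂y = 3(y - 3)(y - 1) = 0 at y ∈ {1, 3}.
The Hessian is diagonal: diag(V_xx, V_yy). Second derivatives: V_xx(-4)=-144, V_xx(-2)=96, V_xx(2)=-288; V_yy(1)=-6, V_yy(3)=6.
Saddle points occur where the two diagonal entries have opposite signs: (-4, 3), (-2, 1), (2, 3). Count: 3.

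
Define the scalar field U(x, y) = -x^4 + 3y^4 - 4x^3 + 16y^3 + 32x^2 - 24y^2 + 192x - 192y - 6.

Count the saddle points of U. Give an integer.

5

U separates as a function of x plus a function of y, so ∇U=0 decouples.
∂U/∂x = -4(x - 4)(x + 3)(x + 4) = 0 at x ∈ {-4, -3, 4}; ∂U/∂y = 12(y - 2)(y + 2)(y + 4) = 0 at y ∈ {-4, -2, 2}.
The Hessian is diagonal: diag(U_xx, U_yy). Second derivatives: U_xx(-4)=-32, U_xx(-3)=28, U_xx(4)=-224; U_yy(-4)=144, U_yy(-2)=-96, U_yy(2)=288.
Saddle points occur where the two diagonal entries have opposite signs: (-4, -4), (-4, 2), (-3, -2), (4, -4), (4, 2). Count: 5.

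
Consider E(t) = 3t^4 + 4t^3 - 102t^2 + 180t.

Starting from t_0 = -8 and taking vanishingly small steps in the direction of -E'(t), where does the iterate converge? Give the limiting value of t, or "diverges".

E'(t) = 12(t - 3)(t - 1)(t + 5), so E'(-8) = -3564.
Gradient descent moves in the -E' direction, i.e. t is increasing.
The nearest critical point in that direction is t = -5, where E'' = 576 > 0 (a local minimum). The iterate converges there.

-5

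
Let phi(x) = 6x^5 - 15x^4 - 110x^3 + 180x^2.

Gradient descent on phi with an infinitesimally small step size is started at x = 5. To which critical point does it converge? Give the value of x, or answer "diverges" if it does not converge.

phi'(x) = 30x(x - 4)(x - 1)(x + 3), so phi'(5) = 4800.
Gradient descent moves in the -phi' direction, i.e. x is decreasing.
The nearest critical point in that direction is x = 4, where phi'' = 2520 > 0 (a local minimum). The iterate converges there.

4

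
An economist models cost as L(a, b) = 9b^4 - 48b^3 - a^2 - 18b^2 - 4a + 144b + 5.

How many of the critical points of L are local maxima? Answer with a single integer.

1

L separates as a function of a plus a function of b, so ∇L=0 decouples.
∂L/∂a = -2(a + 2) = 0 at a ∈ {-2}; ∂L/∂b = 36(b - 4)(b - 1)(b + 1) = 0 at b ∈ {-1, 1, 4}.
The Hessian is diagonal: diag(L_aa, L_bb). Second derivatives: L_aa(-2)=-2; L_bb(-1)=360, L_bb(1)=-216, L_bb(4)=540.
Local maxima occur where both diagonal entries negative: (-2, 1). Count: 1.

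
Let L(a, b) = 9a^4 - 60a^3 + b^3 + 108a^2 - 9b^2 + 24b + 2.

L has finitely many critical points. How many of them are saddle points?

3

L separates as a function of a plus a function of b, so ∇L=0 decouples.
∂L/∂a = 36a(a - 3)(a - 2) = 0 at a ∈ {0, 2, 3}; ∂L/∂b = 3(b - 4)(b - 2) = 0 at b ∈ {2, 4}.
The Hessian is diagonal: diag(L_aa, L_bb). Second derivatives: L_aa(0)=216, L_aa(2)=-72, L_aa(3)=108; L_bb(2)=-6, L_bb(4)=6.
Saddle points occur where the two diagonal entries have opposite signs: (0, 2), (2, 4), (3, 2). Count: 3.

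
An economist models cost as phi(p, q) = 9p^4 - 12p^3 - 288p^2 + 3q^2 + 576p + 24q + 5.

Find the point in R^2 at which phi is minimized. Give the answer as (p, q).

phi(p,q) separates as A(p) + B(q) + 5, so its minimum is min A + min B + 5.
A'(p) = 36(p - 4)(p - 1)(p + 4) vanishes at p ∈ {-4, 1, 4}; B'(q) = 6q + 24 vanishes at q ∈ {-4}.
Local minima of A (where A''>0): A(-4)=-3840, A(4)=-768. Local minima of B: B(-4)=-48.
So the global minimum of phi is A(-4) + B(-4) + 5 = -3840 − 48 + 5 = -3883, attained at (-4, -4).

(-4, -4)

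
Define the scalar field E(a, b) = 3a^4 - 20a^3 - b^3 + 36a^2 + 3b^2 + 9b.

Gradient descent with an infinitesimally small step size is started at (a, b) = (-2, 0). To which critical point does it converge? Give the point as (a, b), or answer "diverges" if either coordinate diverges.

E is separable, so gradient descent decouples: a follows -∂E/∂a, b follows -∂E/∂b.
∂E/∂a = 12a(a - 3)(a - 2); at a=-2 this is -480, so a increases.
∂E/∂b = -3(b - 3)(b + 1); at b=0 this is 9, so b decreases.
a converges to its nearest critical value 0 (a local min of the a-part); b converges to -1. The iterate converges to (0, -1).

(0, -1)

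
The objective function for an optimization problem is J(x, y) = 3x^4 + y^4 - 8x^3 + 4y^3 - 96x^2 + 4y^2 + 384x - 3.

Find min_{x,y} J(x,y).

J(x,y) separates as P(x) + Q(y) − 3, so its minimum is min P + min Q − 3.
P'(x) = 12(x - 4)(x - 2)(x + 4) vanishes at x ∈ {-4, 2, 4}; Q'(y) = 4y(y + 1)(y + 2) vanishes at y ∈ {-2, -1, 0}.
Local minima of P (where P''>0): P(-4)=-1792, P(4)=256. Local minima of Q: Q(-2)=0, Q(0)=0.
So the global minimum of J is P(-4) + Q(-2) − 3 = -1792 + 0 − 3 = -1795, attained at (-4, -2).

-1795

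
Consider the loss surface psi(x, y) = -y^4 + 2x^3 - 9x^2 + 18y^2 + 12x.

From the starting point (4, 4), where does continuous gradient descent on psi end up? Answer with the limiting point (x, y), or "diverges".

diverges

psi is separable, so gradient descent decouples: x follows -∂psi/∂x, y follows -∂psi/∂y.
∂psi/∂x = 6(x - 2)(x - 1); at x=4 this is 36, so x decreases.
∂psi/∂y = -4y(y - 3)(y + 3); at y=4 this is -112, so y increases.
The y-coordinate has no critical point in that direction and runs off to infinity.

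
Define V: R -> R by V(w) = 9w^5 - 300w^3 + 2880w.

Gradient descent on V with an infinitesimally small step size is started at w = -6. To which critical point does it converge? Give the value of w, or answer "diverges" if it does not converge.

diverges

V'(w) = 45(w - 4)(w - 2)(w + 2)(w + 4), so V'(-6) = 28800.
Gradient descent moves in the -V' direction, i.e. w is decreasing.
There is no critical point below w=-6, and V' keeps the same sign, so the iterate runs off to −∞.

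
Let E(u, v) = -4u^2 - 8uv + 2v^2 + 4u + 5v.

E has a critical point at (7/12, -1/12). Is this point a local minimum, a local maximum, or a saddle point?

The Hessian of E is constant: H = [[-8, -8], [-8, 4]].
det(H) = (-8)·4 − (-8)² = -96.
Since det(H) < 0, H is indefinite and the critical point is a saddle point.

saddle point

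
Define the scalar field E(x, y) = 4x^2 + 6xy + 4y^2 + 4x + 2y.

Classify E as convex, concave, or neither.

E is quadratic, so its Hessian is the constant matrix H = [[8, 6], [6, 8]].
det(H) = 28, tr(H) = 16.
det(H) > 0 and tr(H) > 0, so H is positive definite everywhere: convex.

convex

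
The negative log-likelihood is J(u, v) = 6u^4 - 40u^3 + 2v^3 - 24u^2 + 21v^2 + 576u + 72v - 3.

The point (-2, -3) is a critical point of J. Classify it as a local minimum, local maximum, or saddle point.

local minimum

The mixed partial ∂²J/∂u∂v is 0, so the Hessian at any point is diag(J_uu, J_vv) = diag(24(3u^2 - 10u - 2), 6(2v + 7)).
At (-2, -3): H = diag(720, 6).
Both eigenvalues are positive, so H is positive definite: a local minimum.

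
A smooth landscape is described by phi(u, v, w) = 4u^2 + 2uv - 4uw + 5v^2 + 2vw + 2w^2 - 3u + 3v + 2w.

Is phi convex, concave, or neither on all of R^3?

convex

phi is quadratic, so its Hessian is the constant matrix H = [[8, 2, -4], [2, 10, 2], [-4, 2, 4]].
Leading principal minors: 8, 76, 80.
All positive ⇒ H ≻ 0 ⇒ convex.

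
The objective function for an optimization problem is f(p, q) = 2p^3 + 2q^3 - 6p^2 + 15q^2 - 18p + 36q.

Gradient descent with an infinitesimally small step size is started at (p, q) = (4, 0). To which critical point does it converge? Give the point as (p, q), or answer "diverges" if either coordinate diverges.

(3, -2)

f is separable, so gradient descent decouples: p follows -∂f/∂p, q follows -∂f/∂q.
∂f/∂p = 6(p - 3)(p + 1); at p=4 this is 30, so p decreases.
∂f/∂q = 6(q + 2)(q + 3); at q=0 this is 36, so q decreases.
p converges to its nearest critical value 3 (a local min of the p-part); q converges to -2. The iterate converges to (3, -2).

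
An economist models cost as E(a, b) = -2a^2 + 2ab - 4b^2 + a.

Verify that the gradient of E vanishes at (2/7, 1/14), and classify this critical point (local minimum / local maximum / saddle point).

∇E = (-4a + 2b + 1, 2a - 8b); substituting (2/7, 1/14) gives ∇E = (0, 0), so (2/7, 1/14) is indeed a critical point.
The Hessian of E is constant: H = [[-4, 2], [2, -8]].
det(H) = (-4)·(-8) − 2² = 28.
det(H) > 0 and tr(H) = -12 < 0, so H is negative definite and the point is a local maximum.

local maximum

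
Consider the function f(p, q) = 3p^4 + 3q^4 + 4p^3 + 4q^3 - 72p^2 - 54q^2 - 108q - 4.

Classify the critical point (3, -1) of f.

saddle point

The mixed partial ∂²f/∂p∂q is 0, so the Hessian at any point is diag(f_pp, f_qq) = diag(12(3p^2 + 2p - 12), 12(3q^2 + 2q - 9)).
At (3, -1): H = diag(252, -96).
The eigenvalues have opposite signs, so H is indefinite: a saddle point.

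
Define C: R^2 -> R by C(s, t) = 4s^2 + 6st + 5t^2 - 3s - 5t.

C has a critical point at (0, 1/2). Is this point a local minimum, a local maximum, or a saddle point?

local minimum

The Hessian of C is constant: H = [[8, 6], [6, 10]].
det(H) = 8·10 − 6² = 44.
det(H) > 0 and tr(H) = 18 > 0, so H is positive definite and the point is a local minimum.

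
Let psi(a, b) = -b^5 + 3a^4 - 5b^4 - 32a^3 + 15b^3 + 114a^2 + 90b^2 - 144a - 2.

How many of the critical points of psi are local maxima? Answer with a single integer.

psi separates as a function of a plus a function of b, so ∇psi=0 decouples.
∂psi/∂a = 12(a - 4)(a - 3)(a - 1) = 0 at a ∈ {1, 3, 4}; ∂psi/∂b = -5b(b - 3)(b + 3)(b + 4) = 0 at b ∈ {-4, -3, 0, 3}.
The Hessian is diagonal: diag(psi_aa, psi_bb). Second derivatives: psi_aa(1)=72, psi_aa(3)=-24, psi_aa(4)=36; psi_bb(-4)=140, psi_bb(-3)=-90, psi_bb(0)=180, psi_bb(3)=-630.
Local maxima occur where both diagonal entries negative: (3, -3), (3, 3). Count: 2.

2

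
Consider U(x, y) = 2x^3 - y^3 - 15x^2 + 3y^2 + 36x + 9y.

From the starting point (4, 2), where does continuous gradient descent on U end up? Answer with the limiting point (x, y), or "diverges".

(3, -1)

U is separable, so gradient descent decouples: x follows -∂U/∂x, y follows -∂U/∂y.
∂U/∂x = 6(x - 3)(x - 2); at x=4 this is 12, so x decreases.
∂U/∂y = -3(y - 3)(y + 1); at y=2 this is 9, so y decreases.
x converges to its nearest critical value 3 (a local min of the x-part); y converges to -1. The iterate converges to (3, -1).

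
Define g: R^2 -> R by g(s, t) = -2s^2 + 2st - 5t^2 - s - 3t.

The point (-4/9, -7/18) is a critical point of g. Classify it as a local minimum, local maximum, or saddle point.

local maximum

The Hessian of g is constant: H = [[-4, 2], [2, -10]].
det(H) = (-4)·(-10) − 2² = 36.
det(H) > 0 and tr(H) = -14 < 0, so H is negative definite and the point is a local maximum.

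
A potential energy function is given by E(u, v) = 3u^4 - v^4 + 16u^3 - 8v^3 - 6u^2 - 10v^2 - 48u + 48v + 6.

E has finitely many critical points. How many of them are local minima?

E separates as a function of u plus a function of v, so ∇E=0 decouples.
∂E/∂u = 12(u - 1)(u + 1)(u + 4) = 0 at u ∈ {-4, -1, 1}; ∂E/∂v = -4(v - 1)(v + 3)(v + 4) = 0 at v ∈ {-4, -3, 1}.
The Hessian is diagonal: diag(E_uu, E_vv). Second derivatives: E_uu(-4)=180, E_uu(-1)=-72, E_uu(1)=120; E_vv(-4)=-20, E_vv(-3)=16, E_vv(1)=-80.
Local minima occur where both diagonal entries positive: (-4, -3), (1, -3). Count: 2.

2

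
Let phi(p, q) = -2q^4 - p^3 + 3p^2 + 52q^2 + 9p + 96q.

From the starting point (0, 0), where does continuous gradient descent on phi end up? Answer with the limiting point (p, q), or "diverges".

(-1, -1)

phi is separable, so gradient descent decouples: p follows -∂phi/∂p, q follows -∂phi/∂q.
∂phi/∂p = -3(p - 3)(p + 1); at p=0 this is 9, so p decreases.
∂phi/∂q = -8(q - 4)(q + 1)(q + 3); at q=0 this is 96, so q decreases.
p converges to its nearest critical value -1 (a local min of the p-part); q converges to -1. The iterate converges to (-1, -1).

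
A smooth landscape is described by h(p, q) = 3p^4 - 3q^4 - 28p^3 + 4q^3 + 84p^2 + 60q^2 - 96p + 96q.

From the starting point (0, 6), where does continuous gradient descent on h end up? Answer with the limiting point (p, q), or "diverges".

h is separable, so gradient descent decouples: p follows -∂h/∂p, q follows -∂h/∂q.
∂h/∂p = 12(p - 4)(p - 2)(p - 1); at p=0 this is -96, so p increases.
∂h/∂q = -12(q - 4)(q + 1)(q + 2); at q=6 this is -1344, so q increases.
The q-coordinate has no critical point in that direction and runs off to infinity.

diverges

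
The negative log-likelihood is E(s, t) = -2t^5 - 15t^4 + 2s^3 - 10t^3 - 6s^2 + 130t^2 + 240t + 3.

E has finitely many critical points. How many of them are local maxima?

2

E separates as a function of s plus a function of t, so ∇E=0 decouples.
∂E/∂s = 6s(s - 2) = 0 at s ∈ {0, 2}; ∂E/∂t = -10(t - 2)(t + 1)(t + 3)(t + 4) = 0 at t ∈ {-4, -3, -1, 2}.
The Hessian is diagonal: diag(E_ss, E_tt). Second derivatives: E_ss(0)=-12, E_ss(2)=12; E_tt(-4)=180, E_tt(-3)=-100, E_tt(-1)=180, E_tt(2)=-900.
Local maxima occur where both diagonal entries negative: (0, -3), (0, 2). Count: 2.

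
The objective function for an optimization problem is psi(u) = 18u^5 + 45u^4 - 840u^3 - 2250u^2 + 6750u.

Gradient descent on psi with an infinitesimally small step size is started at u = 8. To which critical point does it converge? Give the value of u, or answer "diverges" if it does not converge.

psi'(u) = 90(u - 5)(u - 1)(u + 3)(u + 5), so psi'(8) = 270270.
Gradient descent moves in the -psi' direction, i.e. u is decreasing.
The nearest critical point in that direction is u = 5, where psi'' = 28800 > 0 (a local minimum). The iterate converges there.

5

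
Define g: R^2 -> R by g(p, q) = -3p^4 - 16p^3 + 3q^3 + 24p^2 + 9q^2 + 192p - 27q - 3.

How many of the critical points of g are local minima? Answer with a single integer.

g separates as a function of p plus a function of q, so ∇g=0 decouples.
∂g/∂p = -12(p - 2)(p + 2)(p + 4) = 0 at p ∈ {-4, -2, 2}; ∂g/∂q = 9(q - 1)(q + 3) = 0 at q ∈ {-3, 1}.
The Hessian is diagonal: diag(g_pp, g_qq). Second derivatives: g_pp(-4)=-144, g_pp(-2)=96, g_pp(2)=-288; g_qq(-3)=-36, g_qq(1)=36.
Local minima occur where both diagonal entries positive: (-2, 1). Count: 1.

1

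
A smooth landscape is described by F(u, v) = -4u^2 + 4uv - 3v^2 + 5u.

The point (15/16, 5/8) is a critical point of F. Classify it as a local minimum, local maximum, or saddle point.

The Hessian of F is constant: H = [[-8, 4], [4, -6]].
det(H) = (-8)·(-6) − 4² = 32.
det(H) > 0 and tr(H) = -14 < 0, so H is negative definite and the point is a local maximum.

local maximum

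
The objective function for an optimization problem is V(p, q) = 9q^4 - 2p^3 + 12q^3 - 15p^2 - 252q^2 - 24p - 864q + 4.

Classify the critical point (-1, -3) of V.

The mixed partial ∂²V/∂p∂q is 0, so the Hessian at any point is diag(V_pp, V_qq) = diag(-6(2p + 5), 36(3q^2 + 2q - 14)).
At (-1, -3): H = diag(-18, 252).
The eigenvalues have opposite signs, so H is indefinite: a saddle point.

saddle point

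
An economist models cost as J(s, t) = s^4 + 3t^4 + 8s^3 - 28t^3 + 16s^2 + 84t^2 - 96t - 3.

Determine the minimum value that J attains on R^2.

J(s,t) separates as P(s) + Q(t) − 3, so its minimum is min P + min Q − 3.
P'(s) = 4s(s + 2)(s + 4) vanishes at s ∈ {-4, -2, 0}; Q'(t) = 12(t - 4)(t - 2)(t - 1) vanishes at t ∈ {1, 2, 4}.
Local minima of P (where P''>0): P(-4)=0, P(0)=0. Local minima of Q: Q(1)=-37, Q(4)=-64.
So the global minimum of J is P(-4) + Q(4) − 3 = 0 − 64 − 3 = -67, attained at (-4, 4).

-67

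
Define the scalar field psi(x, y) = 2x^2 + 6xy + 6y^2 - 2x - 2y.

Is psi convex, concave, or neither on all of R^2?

convex

psi is quadratic, so its Hessian is the constant matrix H = [[4, 6], [6, 12]].
det(H) = 12, tr(H) = 16.
det(H) > 0 and tr(H) > 0, so H is positive definite everywhere: convex.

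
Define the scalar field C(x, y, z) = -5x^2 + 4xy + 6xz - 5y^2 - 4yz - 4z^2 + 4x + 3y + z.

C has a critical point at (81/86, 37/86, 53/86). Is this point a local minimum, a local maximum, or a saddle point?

local maximum

The Hessian is constant: H = [[-10, 4, 6], [4, -10, -4], [6, -4, -8]].
Leading principal minors: Δ₁ = -10, Δ₂ = 84, Δ₃ = -344.
The minors alternate sign starting negative (−, +, −), so H is negative definite: a local maximum.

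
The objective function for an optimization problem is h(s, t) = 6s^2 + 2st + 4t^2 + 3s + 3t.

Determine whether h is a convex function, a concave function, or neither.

convex

h is quadratic, so its Hessian is the constant matrix H = [[12, 2], [2, 8]].
det(H) = 92, tr(H) = 20.
det(H) > 0 and tr(H) > 0, so H is positive definite everywhere: convex.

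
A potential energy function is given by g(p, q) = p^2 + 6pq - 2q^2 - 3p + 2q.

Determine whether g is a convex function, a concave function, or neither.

g is quadratic, so its Hessian is the constant matrix H = [[2, 6], [6, -4]].
det(H) = -44, tr(H) = -2.
det(H) < 0, so H is indefinite: neither convex nor concave.

neither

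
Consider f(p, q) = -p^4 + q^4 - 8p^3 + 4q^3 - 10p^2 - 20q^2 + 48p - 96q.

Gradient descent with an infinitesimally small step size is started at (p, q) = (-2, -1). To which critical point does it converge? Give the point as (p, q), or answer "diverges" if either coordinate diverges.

f is separable, so gradient descent decouples: p follows -∂f/∂p, q follows -∂f/∂q.
∂f/∂p = -4(p - 1)(p + 3)(p + 4); at p=-2 this is 24, so p decreases.
∂f/∂q = 4(q - 3)(q + 2)(q + 4); at q=-1 this is -48, so q increases.
p converges to its nearest critical value -3 (a local min of the p-part); q converges to 3. The iterate converges to (-3, 3).

(-3, 3)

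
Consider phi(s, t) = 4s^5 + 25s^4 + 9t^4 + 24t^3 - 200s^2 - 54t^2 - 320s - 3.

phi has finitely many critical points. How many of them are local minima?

4

phi separates as a function of s plus a function of t, so ∇phi=0 decouples.
∂phi/∂s = 20(s - 2)(s + 1)(s + 2)(s + 4) = 0 at s ∈ {-4, -2, -1, 2}; ∂phi/∂t = 36t(t - 1)(t + 3) = 0 at t ∈ {-3, 0, 1}.
The Hessian is diagonal: diag(phi_ss, phi_tt). Second derivatives: phi_ss(-4)=-720, phi_ss(-2)=160, phi_ss(-1)=-180, phi_ss(2)=1440; phi_tt(-3)=432, phi_tt(0)=-108, phi_tt(1)=144.
Local minima occur where both diagonal entries positive: (-2, -3), (-2, 1), (2, -3), (2, 1). Count: 4.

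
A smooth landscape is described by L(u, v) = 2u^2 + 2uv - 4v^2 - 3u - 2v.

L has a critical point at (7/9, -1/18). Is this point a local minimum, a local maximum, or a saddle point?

The Hessian of L is constant: H = [[4, 2], [2, -8]].
det(H) = 4·(-8) − 2² = -36.
Since det(H) < 0, H is indefinite and the critical point is a saddle point.

saddle point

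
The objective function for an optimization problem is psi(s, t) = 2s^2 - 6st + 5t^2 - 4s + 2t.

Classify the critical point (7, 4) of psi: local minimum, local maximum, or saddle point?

local minimum

The Hessian of psi is constant: H = [[4, -6], [-6, 10]].
det(H) = 4·10 − (-6)² = 4.
det(H) > 0 and tr(H) = 14 > 0, so H is positive definite and the point is a local minimum.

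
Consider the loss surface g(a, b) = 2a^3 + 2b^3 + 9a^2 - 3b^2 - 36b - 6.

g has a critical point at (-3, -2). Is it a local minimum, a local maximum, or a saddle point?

The mixed partial ∂²g/∂a∂b is 0, so the Hessian at any point is diag(g_aa, g_bb) = diag(6(2a + 3), 6(2b - 1)).
At (-3, -2): H = diag(-18, -30).
Both eigenvalues are negative, so H is negative definite: a local maximum.

local maximum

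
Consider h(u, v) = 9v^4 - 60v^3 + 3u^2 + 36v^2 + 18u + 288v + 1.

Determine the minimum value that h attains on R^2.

h(u,v) separates as P(u) + Q(v) + 1, so its minimum is min P + min Q + 1.
P'(u) = 6u + 18 vanishes at u ∈ {-3}; Q'(v) = 36(v - 4)(v - 2)(v + 1) vanishes at v ∈ {-1, 2, 4}.
Local minima of P (where P''>0): P(-3)=-27. Local minima of Q: Q(-1)=-183, Q(4)=192.
So the global minimum of h is P(-3) + Q(-1) + 1 = -27 − 183 + 1 = -209, attained at (-3, -1).

-209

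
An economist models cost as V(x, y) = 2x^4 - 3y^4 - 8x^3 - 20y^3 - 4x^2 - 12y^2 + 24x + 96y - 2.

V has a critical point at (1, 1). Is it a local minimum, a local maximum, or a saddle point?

The mixed partial ∂²V/∂x∂y is 0, so the Hessian at any point is diag(V_xx, V_yy) = diag(8(3x^2 - 6x - 1), -12(3y^2 + 10y + 2)).
At (1, 1): H = diag(-32, -180).
Both eigenvalues are negative, so H is negative definite: a local maximum.

local maximum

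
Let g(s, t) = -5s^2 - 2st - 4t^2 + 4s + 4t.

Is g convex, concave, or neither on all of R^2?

g is quadratic, so its Hessian is the constant matrix H = [[-10, -2], [-2, -8]].
det(H) = 76, tr(H) = -18.
det(H) > 0 and tr(H) < 0, so H is negative definite everywhere: concave.

concave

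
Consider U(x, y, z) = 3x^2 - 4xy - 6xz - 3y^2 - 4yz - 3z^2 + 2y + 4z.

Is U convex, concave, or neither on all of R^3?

neither

U is quadratic, so its Hessian is the constant matrix H = [[6, -4, -6], [-4, -6, -4], [-6, -4, -6]].
Leading principal minors: 6, -52, 240.
Neither pattern holds ⇒ H is indefinite ⇒ neither convex nor concave.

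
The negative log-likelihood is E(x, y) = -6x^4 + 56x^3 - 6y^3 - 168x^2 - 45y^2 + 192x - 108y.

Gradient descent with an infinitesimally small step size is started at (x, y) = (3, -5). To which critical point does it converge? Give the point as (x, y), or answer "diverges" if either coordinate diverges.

(2, -3)

E is separable, so gradient descent decouples: x follows -∂E/∂x, y follows -∂E/∂y.
∂E/∂x = -24(x - 4)(x - 2)(x - 1); at x=3 this is 48, so x decreases.
∂E/∂y = -18(y + 2)(y + 3); at y=-5 this is -108, so y increases.
x converges to its nearest critical value 2 (a local min of the x-part); y converges to -3. The iterate converges to (2, -3).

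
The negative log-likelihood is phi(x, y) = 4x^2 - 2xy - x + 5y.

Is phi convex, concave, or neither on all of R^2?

phi is quadratic, so its Hessian is the constant matrix H = [[8, -2], [-2, 0]].
det(H) = -4, tr(H) = 8.
det(H) < 0, so H is indefinite: neither convex nor concave.

neither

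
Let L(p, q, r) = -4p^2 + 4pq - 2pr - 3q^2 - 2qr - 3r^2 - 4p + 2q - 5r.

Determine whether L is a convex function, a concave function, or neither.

L is quadratic, so its Hessian is the constant matrix H = [[-8, 4, -2], [4, -6, -2], [-2, -2, -6]].
Leading principal minors: -8, 32, -104.
Signs alternate −, +, − ⇒ H ≺ 0 ⇒ concave.

concave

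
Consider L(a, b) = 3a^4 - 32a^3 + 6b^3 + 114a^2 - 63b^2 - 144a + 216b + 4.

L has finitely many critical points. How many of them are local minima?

2

L separates as a function of a plus a function of b, so ∇L=0 decouples.
∂L/∂a = 12(a - 4)(a - 3)(a - 1) = 0 at a ∈ {1, 3, 4}; ∂L/∂b = 18(b - 4)(b - 3) = 0 at b ∈ {3, 4}.
The Hessian is diagonal: diag(L_aa, L_bb). Second derivatives: L_aa(1)=72, L_aa(3)=-24, L_aa(4)=36; L_bb(3)=-18, L_bb(4)=18.
Local minima occur where both diagonal entries positive: (1, 4), (4, 4). Count: 2.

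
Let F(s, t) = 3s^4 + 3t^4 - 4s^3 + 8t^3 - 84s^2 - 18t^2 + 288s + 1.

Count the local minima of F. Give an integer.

F separates as a function of s plus a function of t, so ∇F=0 decouples.
∂F/∂s = 12(s - 3)(s - 2)(s + 4) = 0 at s ∈ {-4, 2, 3}; ∂F/∂t = 12t(t - 1)(t + 3) = 0 at t ∈ {-3, 0, 1}.
The Hessian is diagonal: diag(F_ss, F_tt). Second derivatives: F_ss(-4)=504, F_ss(2)=-72, F_ss(3)=84; F_tt(-3)=144, F_tt(0)=-36, F_tt(1)=48.
Local minima occur where both diagonal entries positive: (-4, -3), (-4, 1), (3, -3), (3, 1). Count: 4.

4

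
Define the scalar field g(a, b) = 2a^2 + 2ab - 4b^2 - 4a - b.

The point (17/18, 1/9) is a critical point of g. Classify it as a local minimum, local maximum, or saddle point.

saddle point

The Hessian of g is constant: H = [[4, 2], [2, -8]].
det(H) = 4·(-8) − 2² = -36.
Since det(H) < 0, H is indefinite and the critical point is a saddle point.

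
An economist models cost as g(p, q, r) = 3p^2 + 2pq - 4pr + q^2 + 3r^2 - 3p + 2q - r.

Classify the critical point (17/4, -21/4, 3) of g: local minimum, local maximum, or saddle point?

local minimum

The Hessian is constant: H = [[6, 2, -4], [2, 2, 0], [-4, 0, 6]].
Leading principal minors: Δ₁ = 6, Δ₂ = 8, Δ₃ = 16.
All leading minors are positive, so H is positive definite: a local minimum.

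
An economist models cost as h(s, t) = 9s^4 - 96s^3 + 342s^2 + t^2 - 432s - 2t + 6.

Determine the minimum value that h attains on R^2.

-172

h(s,t) separates as P(s) + Q(t) + 6, so its minimum is min P + min Q + 6.
P'(s) = 36(s - 4)(s - 3)(s - 1) vanishes at s ∈ {1, 3, 4}; Q'(t) = 2(t - 1) vanishes at t ∈ {1}.
Local minima of P (where P''>0): P(1)=-177, P(4)=-96. Local minima of Q: Q(1)=-1.
So the global minimum of h is P(1) + Q(1) + 6 = -177 − 1 + 6 = -172, attained at (1, 1).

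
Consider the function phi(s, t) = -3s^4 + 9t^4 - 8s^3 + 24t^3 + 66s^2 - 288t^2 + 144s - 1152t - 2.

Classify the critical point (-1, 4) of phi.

The mixed partial ∂²phi/∂s∂t is 0, so the Hessian at any point is diag(phi_ss, phi_tt) = diag(12(-3s^2 - 4s + 11), 36(3t^2 + 4t - 16)).
At (-1, 4): H = diag(144, 1728).
Both eigenvalues are positive, so H is positive definite: a local minimum.

local minimum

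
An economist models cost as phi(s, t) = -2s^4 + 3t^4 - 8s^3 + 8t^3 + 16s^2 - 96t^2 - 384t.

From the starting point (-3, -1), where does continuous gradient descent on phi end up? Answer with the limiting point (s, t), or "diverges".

(0, 4)

phi is separable, so gradient descent decouples: s follows -∂phi/∂s, t follows -∂phi/∂t.
∂phi/∂s = -8s(s - 1)(s + 4); at s=-3 this is -96, so s increases.
∂phi/∂t = 12(t - 4)(t + 2)(t + 4); at t=-1 this is -180, so t increases.
s converges to its nearest critical value 0 (a local min of the s-part); t converges to 4. The iterate converges to (0, 4).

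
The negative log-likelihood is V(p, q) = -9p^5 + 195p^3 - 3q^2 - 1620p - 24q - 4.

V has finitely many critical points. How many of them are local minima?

V separates as a function of p plus a function of q, so ∇V=0 decouples.
∂V/∂p = -45(p - 3)(p - 2)(p + 2)(p + 3) = 0 at p ∈ {-3, -2, 2, 3}; ∂V/∂q = -6(q + 4) = 0 at q ∈ {-4}.
The Hessian is diagonal: diag(V_pp, V_qq). Second derivatives: V_pp(-3)=1350, V_pp(-2)=-900, V_pp(2)=900, V_pp(3)=-1350; V_qq(-4)=-6.
Local minima occur where both diagonal entries positive: none. Count: 0.

0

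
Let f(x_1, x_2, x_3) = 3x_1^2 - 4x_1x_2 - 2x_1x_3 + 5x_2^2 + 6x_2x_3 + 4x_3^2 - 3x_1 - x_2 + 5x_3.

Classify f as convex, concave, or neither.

f is quadratic, so its Hessian is the constant matrix H = [[6, -4, -2], [-4, 10, 6], [-2, 6, 8]].
Leading principal minors: 6, 44, 192.
All positive ⇒ H ≻ 0 ⇒ convex.

convex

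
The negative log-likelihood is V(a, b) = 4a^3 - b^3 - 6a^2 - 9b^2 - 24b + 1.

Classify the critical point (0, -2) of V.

The mixed partial ∂²V/∂a∂b is 0, so the Hessian at any point is diag(V_aa, V_bb) = diag(12(2a - 1), -6(b + 3)).
At (0, -2): H = diag(-12, -6).
Both eigenvalues are negative, so H is negative definite: a local maximum.

local maximum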